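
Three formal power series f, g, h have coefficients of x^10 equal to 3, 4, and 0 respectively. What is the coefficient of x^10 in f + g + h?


Series addition is componentwise:
3 + 4 + 0
= 7

7


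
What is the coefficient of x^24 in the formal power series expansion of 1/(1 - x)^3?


The negative binomial / multiset identity is
1/(1 - x)^r = sum_{k>=0} C(k + r - 1, r - 1) x^k.
Here r = 3 and k = 24, so the coefficient is
C(24 + 2, 2) = C(26, 2)
= 325

325


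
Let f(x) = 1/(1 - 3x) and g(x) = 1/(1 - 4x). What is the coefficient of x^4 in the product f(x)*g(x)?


The coefficient of x^n in f*g is the Cauchy product: sum_{k=0}^{n} a^k * b^(n-k).
With a=3, b=4, n=4:
sum_{k=0}^{4} 3^k * 4^(4-k)
= 781

781


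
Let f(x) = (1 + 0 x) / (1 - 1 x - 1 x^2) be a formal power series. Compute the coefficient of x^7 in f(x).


Write f(x) = sum_{k>=0} a_k x^k. Multiplying both sides by 1 - 1 x - 1 x^2 gives
(1 - 1 x - 1 x^2) sum_{k>=0} a_k x^k = 1 + 0 x.
Matching coefficients:
 x^0: a_0 = 1
 x^1: a_1 - 1 a_0 = 0  =>  a_1 = 1*1 + 0 = 1
 x^k (k >= 2): a_k = 1 a_{k-1} + 1 a_{k-2}.
Iterating: a_2 = 2, a_3 = 3, a_4 = 5, a_5 = 8, a_6 = 13, a_7 = 21.
So the coefficient of x^7 is 21.

21


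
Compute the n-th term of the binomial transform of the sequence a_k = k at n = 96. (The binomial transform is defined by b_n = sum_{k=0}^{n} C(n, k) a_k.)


With a_k = k, b_n = sum_{k=0}^{n} C(n, k) k. Using k * C(n, k) = n * C(n-1, k-1) gives b_n = n * sum_{k>=1} C(n-1, k-1) = n * 2^(n-1).
For n = 96: 96 * 2^95 = 96 * 39614081257132168796771975168 = 3802951800684688204490109616128.

3802951800684688204490109616128


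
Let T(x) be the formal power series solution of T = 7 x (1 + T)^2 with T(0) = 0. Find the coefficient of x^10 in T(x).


Apply the Lagrange inversion formula: if T = 7 x * phi(T) with phi(t) = (1 + t)^2, then [x^n] T = 7^n * (1/n) [t^(n-1)] phi(t)^n = 7^n * (1/n) [t^(n-1)] (1 + t)^(2n) = 7^n * (1/n) C(2n, n-1).
Using the identity C(2n, n-1) = C(2n, n) * n / (n+1), the unscaled factor equals C(2n, n) / (n+1) = C_n, the n-th Catalan number.
For n = 10: C_10 = C(20, 10) / 11 = 184756/11 = 16796.
With the 7^10 = 282475249 factor, the coefficient is 282475249 * 16796 = 4744454282204.

4744454282204


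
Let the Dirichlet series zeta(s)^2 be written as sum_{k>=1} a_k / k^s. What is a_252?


The Dirichlet convolution of the constant function 1 with itself gives (1 * 1)(k) = sum_{d | k} 1 = d(k), the number of positive divisors of k.
Since zeta(s) = sum_{k>=1} 1/k^s, we have zeta(s)^2 = sum_{k>=1} d(k)/k^s, so a_k = d(k).
For k = 252: the divisors are 1, 2, 3, 4, 6, 7, 9, 12, 14, 18, 21, 28, 36, 42, 63, 84, 126, 252.
Count = 18.

18


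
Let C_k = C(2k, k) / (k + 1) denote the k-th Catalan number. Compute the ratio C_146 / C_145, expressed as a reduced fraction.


Using C_k = (2k)! / (k! (k+1)!), the ratio C_{k+1}/C_k simplifies to
C_{k+1}/C_k = [(2k+2)! / ((k+1)! (k+2)!)] * [k! (k+1)! / (2k)!]
 = (2k+2)(2k+1) / ((k+1)(k+2)) = 2(2k+1) / (k+2).
For k = 145: 2(2*145 + 1) / (145 + 2) = 582/147 = 194/49.

194/49


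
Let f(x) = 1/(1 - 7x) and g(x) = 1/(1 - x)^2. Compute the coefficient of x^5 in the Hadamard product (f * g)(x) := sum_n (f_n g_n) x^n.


f has coefficients f_k = 7^k. For g = 1/(1 - x)^2 the coefficient is g_k = C(k + 1, 1) = k + 1. The Hadamard coefficient is (f * g)_k = 7^k * (k + 1).
For k = 5: 7^5 * 6 = 16807 * 6 = 100842.

100842


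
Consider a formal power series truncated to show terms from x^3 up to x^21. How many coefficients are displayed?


From x^3 to x^21 inclusive, the count is 21 - 3 + 1 = 19.

19


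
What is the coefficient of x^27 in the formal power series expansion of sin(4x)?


The Maclaurin series is sin(t) = sum_{k>=0} (-1)^k t^(2k+1) / (2k+1)!, so substituting t = 4x, only odd powers of x are nonzero, with coefficient of x^(2k+1) equal to (-1)^k 4^(2k+1) / (2k+1)!.
Write 27 = 2*13 + 1, giving the coefficient (-1)^13 * 4^27 / 27! = -18014398509481984/10888869450418352160768000000 = -2147483648/1298054391195577640625.

-2147483648/1298054391195577640625


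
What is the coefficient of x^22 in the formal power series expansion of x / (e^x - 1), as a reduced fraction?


The exponential generating function for Bernoulli numbers is
x / (e^x - 1) = sum_{k>=0} B_k x^k / k!.
So the coefficient of x^22 in x / (e^x - 1) is B_22 / 22!.
Computing: B_22 = 854513/138, 22! = 1124000727777607680000, giving
854513/138 / 1124000727777607680000 = 77683/14101100039391805440000.

77683/14101100039391805440000


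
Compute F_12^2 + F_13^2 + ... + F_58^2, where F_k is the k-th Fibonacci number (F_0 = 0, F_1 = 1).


There is a standard identity sum_{k=0}^{N} F_k^2 = F_N * F_{N+1} (proved inductively from the telescoping relation F_k^2 = F_k F_{k+1} - F_{k-1} F_k). Then
sum_{k=12}^{58} F_k^2 = F_58 F_59 - F_11 F_12.
Computing: F_58 = 591286729879, F_59 = 956722026041, F_11 = 89, F_12 = 144.
Sum = 591286729879 * 956722026041 - 89 * 144 = 565697038180994370766223.

565697038180994370766223


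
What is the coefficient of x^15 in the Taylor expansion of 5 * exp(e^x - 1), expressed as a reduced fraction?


exp(e^x - 1) = sum_{k>=0} Bell_k x^k / k!, where Bell_k is the k-th Bell number.
So the coefficient of x^15 is 5 * Bell_15 / 15!.
Computing: Bell_15 = 1382958545 and 15! = 1307674368000, giving
5 * 1382958545/1307674368000 = 276591709/52306974720.

276591709/52306974720


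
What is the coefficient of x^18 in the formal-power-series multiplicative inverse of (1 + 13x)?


The inverse is 1/(1 + 13x). Apply the geometric identity 1/(1 - y) = sum_{k>=0} y^k with y = -13x:
1/(1 + 13x) = sum_{k>=0} (-13)^k x^k.
So the coefficient of x^18 is (-13)^18 = 112455406951957393129.

112455406951957393129


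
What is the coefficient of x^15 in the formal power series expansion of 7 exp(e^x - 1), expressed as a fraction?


exp(e^x - 1) is the exponential generating function for the Bell numbers Bell_k: exp(e^x - 1) = sum_{k>=0} Bell_k x^k / k!.
So the coefficient of x^15 in 7 exp(e^x - 1) is 7 Bell_15 / 15!.
Computing: Bell_15 = 1382958545 and 15! = 1307674368000, giving
7 * 1382958545/1307674368000 = 276591709/37362124800.

276591709/37362124800


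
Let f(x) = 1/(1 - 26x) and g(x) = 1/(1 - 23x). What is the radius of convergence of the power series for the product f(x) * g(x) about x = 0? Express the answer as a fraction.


The radius of 1/(1 - 26x) is 1/26 (nearest singularity at x = 1/26), and the radius of 1/(1 - 23x) is 1/23.
The product f(x)*g(x) = 1/((1 - 26x)(1 - 23x)) has singularities at both 1/26 and 1/23, so its radius of convergence is the distance to the nearest one:
min(1/26, 1/23) = 1/26.

1/26


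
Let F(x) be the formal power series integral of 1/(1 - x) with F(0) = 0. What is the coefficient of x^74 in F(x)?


1/(1 - x) = sum_{k>=0} x^k. Integrating termwise and using F(0) = 0 gives
F(x) = sum_{k>=0} x^(k+1) / (k+1) = sum_{m>=1} x^m / m = -ln(1 - x).
So the coefficient of x^74 is 1/74 = 1/74.

1/74


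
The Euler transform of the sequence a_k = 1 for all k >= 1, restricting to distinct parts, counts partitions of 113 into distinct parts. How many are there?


Partitions of 113 into distinct parts can be computed via generating function.
Product (1+x)(1+x^2)(1+x^3)...
The coefficient of x^113 = 1274118

1274118


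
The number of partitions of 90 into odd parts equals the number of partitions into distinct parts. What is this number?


Computing partitions of 90 into odd parts (1, 3, 5, ...):
Using the generating function prod_{k>=0} 1/(1-x^(2k+1)),
the count is 189586

189586


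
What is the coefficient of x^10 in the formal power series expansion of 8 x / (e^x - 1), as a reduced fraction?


The exponential generating function for Bernoulli numbers is
x / (e^x - 1) = sum_{k>=0} B_k x^k / k!.
So the coefficient of x^10 in 8 x / (e^x - 1) is 8 B_10 / 10!.
Computing: B_10 = 5/66, 10! = 3628800, giving
8 * 5/66 / 3628800 = 1/5987520.

1/5987520


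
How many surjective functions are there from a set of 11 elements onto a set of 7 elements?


By inclusion-exclusion on which target elements are missed, the number of surjections from an n-set onto a k-set is
surj(n, k) = sum_{j=0}^{k} (-1)^j C(k, j) (k - j)^n.
Equivalently surj(n, k) = k! * S(n, k), where S(n, k) is the Stirling number of the second kind.
For n = 11, k = 7:
S(11, 7) = 63987, so
surj = 7! * 63987 = 5040 * 63987 = 322494480.

322494480


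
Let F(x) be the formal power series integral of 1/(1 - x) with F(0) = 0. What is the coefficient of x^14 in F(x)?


1/(1 - x) = sum_{k>=0} x^k. Integrating termwise and using F(0) = 0 gives
F(x) = sum_{k>=0} x^(k+1) / (k+1) = sum_{m>=1} x^m / m = -ln(1 - x).
So the coefficient of x^14 is 1/14 = 1/14.

1/14


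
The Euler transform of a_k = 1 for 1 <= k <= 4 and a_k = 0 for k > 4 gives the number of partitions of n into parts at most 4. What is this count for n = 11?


Partitions of 11 into parts at most 4:
Using generating function (1-x)^(-1)(1-x^2)^(-1)...(1-x^4)^(-1),
the coefficient of x^11 = 27

27


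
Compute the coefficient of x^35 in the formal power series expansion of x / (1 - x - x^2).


Let f(x) = sum_{k>=0} a_k x^k. Multiplying f(x) * (1 - x - x^2) = x and matching coefficients gives a_0 = 0, a_1 = 1, and a_k = a_{k-1} + a_{k-2} for k >= 2. These are the Fibonacci numbers F_k.
Iterating from F_0 = 0, F_1 = 1:
F_0=0, F_1=1, F_2=1, F_3=2, F_4=3, F_5=5, F_6=8, F_7=13, F_8=21, F_9=34, ...
F_35 = 9227465.

9227465


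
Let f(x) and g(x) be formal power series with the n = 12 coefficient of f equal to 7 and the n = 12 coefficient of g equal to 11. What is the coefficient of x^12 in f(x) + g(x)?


Addition of formal power series is termwise.
The coefficient of x^12 in f + g = 7 + 11
= 18

18


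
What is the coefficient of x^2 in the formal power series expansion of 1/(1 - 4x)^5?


The general identity 1/(1 - c x)^r = sum_{k>=0} c^k C(k + r - 1, r - 1) x^k follows by substituting y = c x into 1/(1 - y)^r = sum_{k>=0} C(k + r - 1, r - 1) y^k.
For c = 4, r = 5, k = 2:
4^2 * C(6, 4) = 16 * 15 = 240.

240


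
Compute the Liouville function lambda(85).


The Liouville function is lambda(k) = (-1)^Omega(k), where Omega(k) counts the prime factors of k with multiplicity.
Factoring: 85 = 5 * 17, so Omega(85) = 2.
lambda(85) = (-1)^2 = 1.

1


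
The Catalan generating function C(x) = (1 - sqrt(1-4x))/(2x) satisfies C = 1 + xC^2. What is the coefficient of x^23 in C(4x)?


Substituting x -> 4x scales the n-th coefficient by 4^n, so [x^23] C(4x) = 4^23 * C_23.
C_23 = C(2*23, 23)/(24) = 8233430727600/24 = 343059613650.
So 4^23 * 343059613650 = 70368744177664 * 343059613650 = 24140674190625098799513600.

24140674190625098799513600


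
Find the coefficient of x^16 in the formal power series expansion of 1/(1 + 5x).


Write 1/(1 + c x) = 1/(1 - (-c) x) and apply the geometric-series identity
1/(1 - y) = sum_{k>=0} y^k to get 1/(1 + c x) = sum_{k>=0} (-c)^k x^k.
So the coefficient of x^k is (-c)^k = (-1)^k * c^k.
Here c = 5 and k = 16:
(-5)^16 = 1 * 152587890625 = 152587890625

152587890625


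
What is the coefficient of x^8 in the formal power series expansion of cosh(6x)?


The Maclaurin series is cosh(t) = sum_{m>=0} t^(2m) / (2m)!, so substituting t = 6x, only even powers of x are nonzero, with coefficient of x^(2m) equal to 6^(2m) / (2m)!.
For x^8 the coefficient is 6^8/8! = 1679616/40320 = 1458/35.

1458/35


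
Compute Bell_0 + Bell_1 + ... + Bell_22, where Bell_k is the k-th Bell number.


Recall Bell_k counts set partitions of a k-set (with Bell_0 = 1 by convention).
Bell_0 through Bell_22: 1, 1, 2, 5, 15, 52, 203, 877, 4140, 21147, 115975, 678570, 4213597, 27644437, 190899322, 1382958545, 10480142147, 82864869804, 682076806159, 5832742205057, 51724158235372, 474869816156751, 4506715738447323
Sum = 1 + 1 + 2 + 5 + 15 + 52 + 203 + 877 + 4140 + 21147 + 115975 + 678570 + 4213597 + 27644437 + 190899322 + 1382958545 + 10480142147 + 82864869804 + 682076806159 + 5832742205057 + 51724158235372 + 474869816156751 + 4506715738447323 = 5039919483399502.

5039919483399502


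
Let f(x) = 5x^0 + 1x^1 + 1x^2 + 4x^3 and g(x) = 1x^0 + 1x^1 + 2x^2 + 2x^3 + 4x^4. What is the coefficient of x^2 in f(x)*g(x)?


Cauchy product at x^2:
5*2 + 1*1 + 1*1
= 12

12


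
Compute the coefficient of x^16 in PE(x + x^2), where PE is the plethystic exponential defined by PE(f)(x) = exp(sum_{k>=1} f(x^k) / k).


With f(x) = x + x^2, the exponent is sum_{k>=1} (x^k + x^(2k)) / k = -ln(1 - x) - ln(1 - x^2). Exponentiating:
PE(x + x^2) = 1 / ((1 - x)(1 - x^2)).
This is the generating function for partitions of n into parts of size 1 or 2. The number of 2's can be any j in 0..8, and the rest are 1's, so
[x^16] = floor(16/2) + 1 = 9.

9


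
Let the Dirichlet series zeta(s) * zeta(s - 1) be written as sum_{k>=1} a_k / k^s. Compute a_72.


Convolution gives a_k = sum_{d | k} d * 1 = sum_{d | k} d = sigma(k), the sum of positive divisors of k.
For k = 72, the divisors are 1, 2, 3, 4, 6, 8, 9, 12, 18, 24, 36, 72, so
sigma(72) = 1 + 2 + 3 + 4 + 6 + 8 + 9 + 12 + 18 + 24 + 36 + 72 = 195.

195


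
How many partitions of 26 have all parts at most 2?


Using the generating function (1-x)^(-1)(1-x^2)^(-1),
the coefficient of x^26 counts these restricted partitions.
Result = 14

14


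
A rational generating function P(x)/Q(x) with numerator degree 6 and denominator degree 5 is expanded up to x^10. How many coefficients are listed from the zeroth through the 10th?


Expanding up to x^10 gives the coefficients for x^0, x^1, ..., x^10.
That is 10 + 1 = 11 coefficients in total.

11


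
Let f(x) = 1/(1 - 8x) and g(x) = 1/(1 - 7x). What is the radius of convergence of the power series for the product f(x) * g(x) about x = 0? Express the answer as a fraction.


The radius of 1/(1 - 8x) is 1/8 (nearest singularity at x = 1/8), and the radius of 1/(1 - 7x) is 1/7.
The product f(x)*g(x) = 1/((1 - 8x)(1 - 7x)) has singularities at both 1/8 and 1/7, so its radius of convergence is the distance to the nearest one:
min(1/8, 1/7) = 1/8.

1/8


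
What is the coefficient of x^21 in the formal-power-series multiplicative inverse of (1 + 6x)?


The inverse is 1/(1 + 6x). Apply the geometric identity 1/(1 - y) = sum_{k>=0} y^k with y = -6x:
1/(1 + 6x) = sum_{k>=0} (-6)^k x^k.
So the coefficient of x^21 is (-6)^21 = -21936950640377856.

-21936950640377856


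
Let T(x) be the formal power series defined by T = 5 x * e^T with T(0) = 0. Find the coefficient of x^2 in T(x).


Apply the Lagrange inversion formula: if T = 5 x * phi(T) with phi(t) = e^t, then
[x^n] T = 5^n * (1/n) [t^(n-1)] phi(t)^n = 5^n * (1/n) [t^(n-1)] e^(n t) = 5^n * (1/n) * n^(n-1) / (n-1)! = 5^n * n^(n-1) / n!.
When c = 1 this is the Cayley count of rooted labeled trees on n vertices, divided by n!.
For n = 2: 5^2 * 2^1 / 2! = 25 * 2/2 = 25.

25


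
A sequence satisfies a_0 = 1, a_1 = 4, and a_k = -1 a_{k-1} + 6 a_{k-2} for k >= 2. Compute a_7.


The characteristic equation is t^2 + 1 t - 6 = 0, with roots r_1 = 2 and r_2 = -3 (so c_1 = r_1 + r_2, c_2 = -r_1 r_2 as required).
One can use the closed form a_n = A r_1^n + B r_2^n, but direct iteration is more reliable:
a_0 = 1, a_1 = 4, a_2 = 2, a_3 = 22, a_4 = -10, a_5 = 142, a_6 = -202, a_7 = 1054.
So a_7 = 1054.

1054


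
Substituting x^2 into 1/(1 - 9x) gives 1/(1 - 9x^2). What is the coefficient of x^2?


The coefficient of x^(2m) in 1/(1 - 9x^2) is 9^m.
With n = 2 = 2*1, the coefficient is 9^1 = 9.

9


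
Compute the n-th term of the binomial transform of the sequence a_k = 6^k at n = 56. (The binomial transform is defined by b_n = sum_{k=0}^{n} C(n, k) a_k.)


With a_k = 6^k, b_n = sum_{k=0}^{n} C(n, k) 6^k = (1 + 6)^n by the binomial theorem.
For n = 56: (1 + 6)^56 = 7^56 = 211587613802425391637729361787678676290060193601.

211587613802425391637729361787678676290060193601


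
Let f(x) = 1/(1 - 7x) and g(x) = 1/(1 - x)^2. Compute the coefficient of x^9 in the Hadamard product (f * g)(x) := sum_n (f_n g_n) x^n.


f has coefficients f_k = 7^k. For g = 1/(1 - x)^2 the coefficient is g_k = C(k + 1, 1) = k + 1. The Hadamard coefficient is (f * g)_k = 7^k * (k + 1).
For k = 9: 7^9 * 10 = 40353607 * 10 = 403536070.

403536070


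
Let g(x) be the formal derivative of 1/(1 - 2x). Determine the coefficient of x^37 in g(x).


Differentiate termwise: d/dx sum_{k>=0} 2^k x^k = sum_{k>=1} k 2^k x^(k-1) = sum_{j>=0} (j+1) 2^(j+1) x^j.
Equivalently, d/dx [1/(1 - 2x)] = 2/(1 - 2x)^2.
For j = 37: 38 * 2^38 = 38 * 274877906944 = 10445360463872.

10445360463872


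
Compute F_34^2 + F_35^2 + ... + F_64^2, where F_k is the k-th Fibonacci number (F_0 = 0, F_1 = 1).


There is a standard identity sum_{k=0}^{N} F_k^2 = F_N * F_{N+1} (proved inductively from the telescoping relation F_k^2 = F_k F_{k+1} - F_{k-1} F_k). Then
sum_{k=34}^{64} F_k^2 = F_64 F_65 - F_33 F_34.
Computing: F_64 = 10610209857723, F_65 = 17167680177565, F_33 = 3524578, F_34 = 5702887.
Sum = 10610209857723 * 17167680177565 - 3524578 * 5702887 = 182152689454215805756527809.

182152689454215805756527809


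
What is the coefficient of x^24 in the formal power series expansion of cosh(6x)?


The Maclaurin series is cosh(t) = sum_{m>=0} t^(2m) / (2m)!, so substituting t = 6x, only even powers of x are nonzero, with coefficient of x^(2m) equal to 6^(2m) / (2m)!.
For x^24 the coefficient is 6^24/24! = 4738381338321616896/620448401733239439360000 = 19131876/2505147019375.

19131876/2505147019375


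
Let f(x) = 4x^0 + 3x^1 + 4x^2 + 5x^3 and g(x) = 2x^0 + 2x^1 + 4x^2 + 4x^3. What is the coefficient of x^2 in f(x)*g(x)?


Cauchy product at x^2:
4*4 + 3*2 + 4*2
= 30

30


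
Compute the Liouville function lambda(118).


The Liouville function is lambda(k) = (-1)^Omega(k), where Omega(k) counts the prime factors of k with multiplicity.
Factoring: 118 = 2 * 59, so Omega(118) = 2.
lambda(118) = (-1)^2 = 1.

1


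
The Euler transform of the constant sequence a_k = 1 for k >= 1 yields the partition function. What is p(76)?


The Euler transform converts the sequence a_k = 1 into the number of integer partitions.
Using the recurrence or dynamic programming:
p(76) = 9289091

9289091


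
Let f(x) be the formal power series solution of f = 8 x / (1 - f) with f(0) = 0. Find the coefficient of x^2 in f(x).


Apply Lagrange inversion: f = 8 x * phi(f) with phi(t) = 1/(1 - t), so
[x^n] f = 8^n * (1/n) [t^(n-1)] phi(t)^n = 8^n * (1/n) [t^(n-1)] (1 - t)^(-n) = 8^n * (1/n) C(2n - 2, n - 1) = 8^n * C_{n-1}.
For n = 2: C_1 = C(2, 1) / 2 = 2/2 = 1.
With the 8^2 = 64 factor, the coefficient is 64 * 1 = 64.

64


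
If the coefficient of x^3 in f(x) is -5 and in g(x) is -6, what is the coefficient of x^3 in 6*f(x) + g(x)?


Scalar multiplication scales coefficients: 6 * -5 = -30.
Then add the g coefficient: -30 + -6
= -36

-36


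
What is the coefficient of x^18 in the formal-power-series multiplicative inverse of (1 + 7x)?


The inverse is 1/(1 + 7x). Apply the geometric identity 1/(1 - y) = sum_{k>=0} y^k with y = -7x:
1/(1 + 7x) = sum_{k>=0} (-7)^k x^k.
So the coefficient of x^18 is (-7)^18 = 1628413597910449.

1628413597910449


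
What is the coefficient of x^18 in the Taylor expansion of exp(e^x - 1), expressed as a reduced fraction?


exp(e^x - 1) = sum_{k>=0} Bell_k x^k / k!, where Bell_k is the k-th Bell number.
So the coefficient of x^18 is Bell_18 / 18!.
Computing: Bell_18 = 682076806159 and 18! = 6402373705728000, giving
682076806159/6402373705728000 = 97439543737/914624815104000.

97439543737/914624815104000


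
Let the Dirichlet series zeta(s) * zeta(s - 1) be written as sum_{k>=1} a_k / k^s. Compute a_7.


Convolution gives a_k = sum_{d | k} d * 1 = sum_{d | k} d = sigma(k), the sum of positive divisors of k.
For k = 7, the divisors are 1, 7, so
sigma(7) = 1 + 7 = 8.

8


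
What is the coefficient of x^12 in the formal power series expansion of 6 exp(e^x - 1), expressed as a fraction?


exp(e^x - 1) is the exponential generating function for the Bell numbers Bell_k: exp(e^x - 1) = sum_{k>=0} Bell_k x^k / k!.
So the coefficient of x^12 in 6 exp(e^x - 1) is 6 Bell_12 / 12!.
Computing: Bell_12 = 4213597 and 12! = 479001600, giving
6 * 4213597/479001600 = 4213597/79833600.

4213597/79833600


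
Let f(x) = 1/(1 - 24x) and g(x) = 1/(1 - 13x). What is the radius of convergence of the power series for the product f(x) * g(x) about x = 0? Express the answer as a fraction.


The radius of 1/(1 - 24x) is 1/24 (nearest singularity at x = 1/24), and the radius of 1/(1 - 13x) is 1/13.
The product f(x)*g(x) = 1/((1 - 24x)(1 - 13x)) has singularities at both 1/24 and 1/13, so its radius of convergence is the distance to the nearest one:
min(1/24, 1/13) = 1/24.

1/24


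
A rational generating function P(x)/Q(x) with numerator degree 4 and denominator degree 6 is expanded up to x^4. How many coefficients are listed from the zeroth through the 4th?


Expanding up to x^4 gives the coefficients for x^0, x^1, ..., x^4.
That is 4 + 1 = 5 coefficients in total.

5


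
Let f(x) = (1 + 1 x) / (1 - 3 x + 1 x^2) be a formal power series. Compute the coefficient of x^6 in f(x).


Write f(x) = sum_{k>=0} a_k x^k. Multiplying both sides by 1 - 3 x + 1 x^2 gives
(1 - 3 x + 1 x^2) sum_{k>=0} a_k x^k = 1 + 1 x.
Matching coefficients:
 x^0: a_0 = 1
 x^1: a_1 - 3 a_0 = 1  =>  a_1 = 3*1 + 1 = 4
 x^k (k >= 2): a_k = 3 a_{k-1} - 1 a_{k-2}.
Iterating: a_2 = 11, a_3 = 29, a_4 = 76, a_5 = 199, a_6 = 521.
So the coefficient of x^6 is 521.

521


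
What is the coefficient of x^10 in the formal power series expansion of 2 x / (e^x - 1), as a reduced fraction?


The exponential generating function for Bernoulli numbers is
x / (e^x - 1) = sum_{k>=0} B_k x^k / k!.
So the coefficient of x^10 in 2 x / (e^x - 1) is 2 B_10 / 10!.
Computing: B_10 = 5/66, 10! = 3628800, giving
2 * 5/66 / 3628800 = 1/23950080.

1/23950080


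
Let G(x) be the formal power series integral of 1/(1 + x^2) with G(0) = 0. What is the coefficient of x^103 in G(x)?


1/(1 + x^2) = sum_{j>=0} (-1)^j x^(2j). Integrating termwise with G(0) = 0:
G(x) = sum_{j>=0} (-1)^j x^(2j+1) / (2j+1) = arctan(x).
Only odd powers are nonzero. For x^103 write 103 = 2*51 + 1, giving
(-1)^51 / 103 = -1/103 = -1/103.

-1/103


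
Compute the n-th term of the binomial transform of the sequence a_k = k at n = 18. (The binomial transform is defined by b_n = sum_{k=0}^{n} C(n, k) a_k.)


With a_k = k, b_n = sum_{k=0}^{n} C(n, k) k. Using k * C(n, k) = n * C(n-1, k-1) gives b_n = n * sum_{k>=1} C(n-1, k-1) = n * 2^(n-1).
For n = 18: 18 * 2^17 = 18 * 131072 = 2359296.

2359296


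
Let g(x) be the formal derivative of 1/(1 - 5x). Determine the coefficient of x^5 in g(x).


Differentiate termwise: d/dx sum_{k>=0} 5^k x^k = sum_{k>=1} k 5^k x^(k-1) = sum_{j>=0} (j+1) 5^(j+1) x^j.
Equivalently, d/dx [1/(1 - 5x)] = 5/(1 - 5x)^2.
For j = 5: 6 * 5^6 = 6 * 15625 = 93750.

93750


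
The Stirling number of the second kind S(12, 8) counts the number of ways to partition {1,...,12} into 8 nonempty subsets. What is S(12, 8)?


Using the explicit formula S(n,k) = (1/k!) sum_{j=0}^{k} (-1)^(k-j) C(k,j) j^n:
S(12, 8) = 159027
Equivalently, S(n,k) is n! times the coefficient of x^n in the EGF (e^x - 1)^k / k!.

159027


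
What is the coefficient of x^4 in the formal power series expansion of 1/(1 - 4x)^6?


The general identity 1/(1 - c x)^r = sum_{k>=0} c^k C(k + r - 1, r - 1) x^k follows by substituting y = c x into 1/(1 - y)^r = sum_{k>=0} C(k + r - 1, r - 1) y^k.
For c = 4, r = 6, k = 4:
4^4 * C(9, 5) = 256 * 126 = 32256.

32256


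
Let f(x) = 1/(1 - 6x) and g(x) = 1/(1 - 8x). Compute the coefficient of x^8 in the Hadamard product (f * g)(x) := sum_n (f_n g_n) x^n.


f has coefficients f_k = 6^k and g has coefficients g_k = 8^k, so the Hadamard product has coefficient (f*g)_k = 6^k * 8^k = 48^k.
For k = 8: 48^8 = 28179280429056.

28179280429056


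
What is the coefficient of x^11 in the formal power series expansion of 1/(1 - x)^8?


The negative binomial / multiset identity is
1/(1 - x)^r = sum_{k>=0} C(k + r - 1, r - 1) x^k.
Here r = 8 and k = 11, so the coefficient is
C(11 + 7, 7) = C(18, 7)
= 31824

31824


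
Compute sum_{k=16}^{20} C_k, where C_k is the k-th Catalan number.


C_16 through C_20: 35357670, 129644790, 477638700, 1767263190, 6564120420
Sum = 35357670 + 129644790 + 477638700 + 1767263190 + 6564120420
= 8974024770

8974024770


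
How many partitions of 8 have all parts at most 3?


Using the generating function (1-x)^(-1)(1-x^2)^(-1)(1-x^3)^(-1),
the coefficient of x^8 counts these restricted partitions.
Result = 10

10


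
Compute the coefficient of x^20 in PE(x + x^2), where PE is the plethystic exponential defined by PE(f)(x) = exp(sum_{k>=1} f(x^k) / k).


With f(x) = x + x^2, the exponent is sum_{k>=1} (x^k + x^(2k)) / k = -ln(1 - x) - ln(1 - x^2). Exponentiating:
PE(x + x^2) = 1 / ((1 - x)(1 - x^2)).
This is the generating function for partitions of n into parts of size 1 or 2. The number of 2's can be any j in 0..10, and the rest are 1's, so
[x^20] = floor(20/2) + 1 = 11.

11


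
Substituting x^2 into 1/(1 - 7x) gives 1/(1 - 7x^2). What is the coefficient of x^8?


The coefficient of x^(2m) in 1/(1 - 7x^2) is 7^m.
With n = 8 = 2*4, the coefficient is 7^4 = 2401.

2401


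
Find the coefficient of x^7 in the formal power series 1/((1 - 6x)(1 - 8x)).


By partial fractions or Cauchy convolution:
The coefficient equals sum_{k=0}^{7} 6^k * 8^(7-k).
= 7548800

7548800


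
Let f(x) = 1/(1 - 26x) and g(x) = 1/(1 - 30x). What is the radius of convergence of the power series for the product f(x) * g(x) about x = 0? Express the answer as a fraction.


The radius of 1/(1 - 26x) is 1/26 (nearest singularity at x = 1/26), and the radius of 1/(1 - 30x) is 1/30.
The product f(x)*g(x) = 1/((1 - 26x)(1 - 30x)) has singularities at both 1/26 and 1/30, so its radius of convergence is the distance to the nearest one:
min(1/26, 1/30) = 1/30.

1/30


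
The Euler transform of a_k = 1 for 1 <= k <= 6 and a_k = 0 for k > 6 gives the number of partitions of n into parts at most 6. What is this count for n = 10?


Partitions of 10 into parts at most 6:
Using generating function (1-x)^(-1)(1-x^2)^(-1)...(1-x^6)^(-1),
the coefficient of x^10 = 35

35


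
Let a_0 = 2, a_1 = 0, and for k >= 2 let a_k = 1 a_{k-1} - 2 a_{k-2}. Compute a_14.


Iterating the recurrence forward:
a_0 = 2
a_1 = 0
a_2 = 1*0 - 2*2 = -4
a_3 = 1*-4 - 2*0 = -4
a_4 = 1*-4 - 2*-4 = 4
a_5 = 1*4 - 2*-4 = 12
a_6 = 1*12 - 2*4 = 4
a_7 = 1*4 - 2*12 = -20
a_8 = 1*-20 - 2*4 = -28
a_9 = 1*-28 - 2*-20 = 12
a_10 = 1*12 - 2*-28 = 68
a_11 = 1*68 - 2*12 = 44
a_12 = 1*44 - 2*68 = -92
a_13 = 1*-92 - 2*44 = -180
a_14 = 1*-180 - 2*-92 = 4
So a_14 = 4.

4


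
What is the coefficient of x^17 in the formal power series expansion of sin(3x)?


The Maclaurin series is sin(t) = sum_{k>=0} (-1)^k t^(2k+1) / (2k+1)!, so substituting t = 3x, only odd powers of x are nonzero, with coefficient of x^(2k+1) equal to (-1)^k 3^(2k+1) / (2k+1)!.
Write 17 = 2*8 + 1, giving the coefficient (-1)^8 * 3^17 / 17! = 129140163/355687428096000 = 177147/487911424000.

177147/487911424000


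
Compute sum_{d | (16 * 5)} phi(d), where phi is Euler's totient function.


First, 16 * 5 = 80. One classical identity is sum_{d | n} phi(d) = n (each k in [1, n] has a unique gcd with n, and among the k's with gcd(k, n) = n/d there are phi(d) of them). So the sum equals 80. We also verify directly:
Divisors of 80: 1, 2, 4, 5, 8, 10, 16, 20, 40, 80.
phi values: 1, 1, 2, 4, 4, 4, 8, 8, 16, 32.
Sum = 80.

80


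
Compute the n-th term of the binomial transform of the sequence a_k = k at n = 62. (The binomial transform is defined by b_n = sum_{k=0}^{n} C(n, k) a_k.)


With a_k = k, b_n = sum_{k=0}^{n} C(n, k) k. Using k * C(n, k) = n * C(n-1, k-1) gives b_n = n * sum_{k>=1} C(n-1, k-1) = n * 2^(n-1).
For n = 62: 62 * 2^61 = 62 * 2305843009213693952 = 142962266571249025024.

142962266571249025024


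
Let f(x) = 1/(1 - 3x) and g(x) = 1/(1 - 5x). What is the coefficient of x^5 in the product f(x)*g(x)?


The coefficient of x^n in f*g is the Cauchy product: sum_{k=0}^{n} a^k * b^(n-k).
With a=3, b=5, n=5:
sum_{k=0}^{5} 3^k * 5^(5-k)
= 7448

7448


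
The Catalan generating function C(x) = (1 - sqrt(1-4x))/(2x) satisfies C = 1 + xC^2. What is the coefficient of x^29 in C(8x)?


Substituting x -> 8x scales the n-th coefficient by 8^n, so [x^29] C(8x) = 8^29 * C_29.
C_29 = C(2*29, 29)/(30) = 30067266499541040/30 = 1002242216651368.
So 8^29 * 1002242216651368 = 154742504910672534362390528 * 1002242216651368 = 155089471131857638828353377202691641442304.

155089471131857638828353377202691641442304


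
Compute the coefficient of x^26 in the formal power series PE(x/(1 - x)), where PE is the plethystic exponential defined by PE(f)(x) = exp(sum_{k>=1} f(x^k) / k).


For f(x) = x/(1 - x) we have
sum_{k>=1} f(x^k) / k = sum_{k>=1} (1/k) * x^k / (1 - x^k) = sum_{k, m >= 1} x^(k m) / k,
which after exponentiating simplifies to
PE(x/(1 - x)) = prod_{k>=1} 1 / (1 - x^k).
This is the generating function for the partition function p(n), so the coefficient of x^26 is p(26).
Computing p(26) by dynamic programming over parts 1, 2, ..., 26: p(26) = 2436.

2436


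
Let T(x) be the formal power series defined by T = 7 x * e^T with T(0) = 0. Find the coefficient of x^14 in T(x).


Apply the Lagrange inversion formula: if T = 7 x * phi(T) with phi(t) = e^t, then
[x^n] T = 7^n * (1/n) [t^(n-1)] phi(t)^n = 7^n * (1/n) [t^(n-1)] e^(n t) = 7^n * (1/n) * n^(n-1) / (n-1)! = 7^n * n^(n-1) / n!.
When c = 1 this is the Cayley count of rooted labeled trees on n vertices, divided by n!.
For n = 14: 7^14 * 14^13 / 14! = 678223072849 * 793714773254144/87178291200 = 5364274478655859603228/868725.

5364274478655859603228/868725


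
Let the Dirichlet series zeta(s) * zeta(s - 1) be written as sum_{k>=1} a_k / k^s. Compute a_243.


Convolution gives a_k = sum_{d | k} d * 1 = sum_{d | k} d = sigma(k), the sum of positive divisors of k.
For k = 243, the divisors are 1, 3, 9, 27, 81, 243, so
sigma(243) = 1 + 3 + 9 + 27 + 81 + 243 = 364.

364


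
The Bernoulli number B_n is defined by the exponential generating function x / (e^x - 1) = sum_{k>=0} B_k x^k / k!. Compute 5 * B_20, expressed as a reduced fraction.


Bernoulli numbers can also be computed recursively via B_0 = 1 and sum_{j=0}^{m} C(m+1, j) B_j = 0 for m >= 1. Odd-index Bernoulli numbers vanish for k >= 3.
Computing B_20 = -174611/330, so 5 * B_20 = 5 * -174611/330 = -174611/66.

-174611/66


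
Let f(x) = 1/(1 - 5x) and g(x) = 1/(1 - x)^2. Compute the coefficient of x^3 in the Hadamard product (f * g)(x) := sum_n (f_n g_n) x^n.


f has coefficients f_k = 5^k. For g = 1/(1 - x)^2 the coefficient is g_k = C(k + 1, 1) = k + 1. The Hadamard coefficient is (f * g)_k = 5^k * (k + 1).
For k = 3: 5^3 * 4 = 125 * 4 = 500.

500


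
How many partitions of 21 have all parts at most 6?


Using the generating function (1-x)^(-1)(1-x^2)^(-1)...(1-x^6)^(-1),
the coefficient of x^21 counts these restricted partitions.
Result = 331

331


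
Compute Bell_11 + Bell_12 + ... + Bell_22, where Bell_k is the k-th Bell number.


Recall Bell_k counts set partitions of a k-set (with Bell_0 = 1 by convention).
Bell_11 through Bell_22: 678570, 4213597, 27644437, 190899322, 1382958545, 10480142147, 82864869804, 682076806159, 5832742205057, 51724158235372, 474869816156751, 4506715738447323
Sum = 678570 + 4213597 + 27644437 + 190899322 + 1382958545 + 10480142147 + 82864869804 + 682076806159 + 5832742205057 + 51724158235372 + 474869816156751 + 4506715738447323 = 5039919483257084.

5039919483257084


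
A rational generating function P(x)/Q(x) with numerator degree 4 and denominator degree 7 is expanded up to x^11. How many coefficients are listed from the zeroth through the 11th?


Expanding up to x^11 gives the coefficients for x^0, x^1, ..., x^11.
That is 11 + 1 = 12 coefficients in total.

12


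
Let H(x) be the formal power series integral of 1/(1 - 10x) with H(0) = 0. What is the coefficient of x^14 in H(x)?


1/(1 - 10x) = sum_{k>=0} 10^k x^k. Integrating termwise with H(0) = 0:
H(x) = sum_{k>=0} 10^k x^(k+1) / (k+1) = sum_{m>=1} 10^(m-1) x^m / m.
For m = 14: 10^13/14 = 10000000000000/14 = 5000000000000/7.

5000000000000/7


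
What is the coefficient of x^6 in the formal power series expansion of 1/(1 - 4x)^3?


The general identity 1/(1 - c x)^r = sum_{k>=0} c^k C(k + r - 1, r - 1) x^k follows by substituting y = c x into 1/(1 - y)^r = sum_{k>=0} C(k + r - 1, r - 1) y^k.
For c = 4, r = 3, k = 6:
4^6 * C(8, 2) = 4096 * 28 = 114688.

114688


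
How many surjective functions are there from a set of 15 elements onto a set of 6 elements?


By inclusion-exclusion on which target elements are missed, the number of surjections from an n-set onto a k-set is
surj(n, k) = sum_{j=0}^{k} (-1)^j C(k, j) (k - j)^n.
Equivalently surj(n, k) = k! * S(n, k), where S(n, k) is the Stirling number of the second kind.
For n = 15, k = 6:
S(15, 6) = 420693273, so
surj = 6! * 420693273 = 720 * 420693273 = 302899156560.

302899156560


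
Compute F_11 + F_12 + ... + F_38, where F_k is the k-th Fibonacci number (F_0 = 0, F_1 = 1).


Use the identity sum_{k=0}^{N} F_k = F_{N+2} - 1 (which follows from F_{k+2} - F_{k+1} = F_k). Then
sum_{k=11}^{38} F_k = (F_{40} - 1) - (F_{12} - 1) = F_{40} - F_{12}.
Computing: F_{40} = 102334155, F_{12} = 144, so
Sum = 102334155 - 144 = 102334011.

102334011


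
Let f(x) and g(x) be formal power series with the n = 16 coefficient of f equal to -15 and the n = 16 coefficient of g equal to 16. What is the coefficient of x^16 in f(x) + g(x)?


Addition of formal power series is termwise.
The coefficient of x^16 in f + g = -15 + 16
= 1

1


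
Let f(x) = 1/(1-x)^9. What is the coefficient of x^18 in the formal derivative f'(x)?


Differentiate: d/dx [ 1/(1-x)^r ] = r / (1-x)^(r+1).
Here r = 9, so f'(x) = 9 / (1-x)^10.
The expansion of 1/(1-x)^(r+1) has coefficient of x^n equal to C(n+r, r).
So the coefficient of x^18 in f'(x) is
9 * C(27, 9) = 9 * 4686825 = 42181425

42181425


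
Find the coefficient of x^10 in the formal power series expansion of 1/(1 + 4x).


Write 1/(1 + c x) = 1/(1 - (-c) x) and apply the geometric-series identity
1/(1 - y) = sum_{k>=0} y^k to get 1/(1 + c x) = sum_{k>=0} (-c)^k x^k.
So the coefficient of x^k is (-c)^k = (-1)^k * c^k.
Here c = 4 and k = 10:
(-4)^10 = 1 * 1048576 = 1048576

1048576


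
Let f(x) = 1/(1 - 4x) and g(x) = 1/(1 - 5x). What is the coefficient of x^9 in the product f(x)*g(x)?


The coefficient of x^n in f*g is the Cauchy product: sum_{k=0}^{n} a^k * b^(n-k).
With a=4, b=5, n=9:
sum_{k=0}^{9} 4^k * 5^(9-k)
= 8717049

8717049


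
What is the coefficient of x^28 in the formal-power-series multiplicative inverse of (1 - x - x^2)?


Let the inverse be f(x) = sum_{k>=0} a_k x^k. From f(x) * (1 - x - x^2) = 1 and matching coefficients:
 x^0: a_0 = 1.
 x^1: a_1 - a_0 = 0, so a_1 = 1.
 x^k (k >= 2): a_k - a_{k-1} - a_{k-2} = 0, i.e. a_k = a_{k-1} + a_{k-2}.
This is the Fibonacci-type recurrence shifted so that a_0 = a_1 = 1.
Iterating: a_0=1, a_1=1, a_2=2, a_3=3, a_4=5, a_5=8, a_6=13, a_7=21, a_8=34, a_9=55, ...
a_28 = 514229.

514229


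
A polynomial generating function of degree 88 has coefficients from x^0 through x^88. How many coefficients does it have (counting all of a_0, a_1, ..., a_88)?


A polynomial of degree 88 takes the form a_0 + a_1 x + ... + a_88 x^88.
The number of coefficients is 88 + 1 = 89.

89


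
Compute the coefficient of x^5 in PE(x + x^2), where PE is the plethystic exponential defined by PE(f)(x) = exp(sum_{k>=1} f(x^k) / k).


With f(x) = x + x^2, the exponent is sum_{k>=1} (x^k + x^(2k)) / k = -ln(1 - x) - ln(1 - x^2). Exponentiating:
PE(x + x^2) = 1 / ((1 - x)(1 - x^2)).
This is the generating function for partitions of n into parts of size 1 or 2. The number of 2's can be any j in 0..2, and the rest are 1's, so
[x^5] = floor(5/2) + 1 = 3.

3


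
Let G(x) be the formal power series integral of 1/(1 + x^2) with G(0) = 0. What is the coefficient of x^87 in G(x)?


1/(1 + x^2) = sum_{j>=0} (-1)^j x^(2j). Integrating termwise with G(0) = 0:
G(x) = sum_{j>=0} (-1)^j x^(2j+1) / (2j+1) = arctan(x).
Only odd powers are nonzero. For x^87 write 87 = 2*43 + 1, giving
(-1)^43 / 87 = -1/87 = -1/87.

-1/87


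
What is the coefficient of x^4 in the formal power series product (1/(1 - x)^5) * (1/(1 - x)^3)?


Combine the factors: (1/(1 - x)^5) * (1/(1 - x)^3) = 1/(1 - x)^8.
Then use 1/(1 - x)^r = sum_{k>=0} C(k + r - 1, r - 1) x^k with r = 8 and k = 4:
C(11, 7) = 330.

330


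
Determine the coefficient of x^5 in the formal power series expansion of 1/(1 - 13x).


The geometric series identity gives 1/(1 - c x) = sum_{k>=0} c^k x^k, so the coefficient of x^k is c^k.
Here c = 13 and k = 5.
Computing: 13^5 = 371293

371293


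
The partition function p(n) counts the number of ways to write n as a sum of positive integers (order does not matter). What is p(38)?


Using the generating function prod_{k>=1} 1/(1-x^k), we compute p(38).
By dynamic programming over parts 1 through 38:
p(38) = 26015

26015


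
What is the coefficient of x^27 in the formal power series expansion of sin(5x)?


The Maclaurin series is sin(t) = sum_{k>=0} (-1)^k t^(2k+1) / (2k+1)!, so substituting t = 5x, only odd powers of x are nonzero, with coefficient of x^(2k+1) equal to (-1)^k 5^(2k+1) / (2k+1)!.
Write 27 = 2*13 + 1, giving the coefficient (-1)^13 * 5^27 / 27! = -7450580596923828125/10888869450418352160768000000 = -476837158203125/696887644826774538289152.

-476837158203125/696887644826774538289152


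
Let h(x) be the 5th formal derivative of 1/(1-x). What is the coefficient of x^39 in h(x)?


Differentiating 5 times: d^5/dx^5 [1/(1-x)] = 5!/(1-x)^6.
The expansion 1/(1-x)^6 = sum_{k>=0} C(k+5, 5) x^k, so the coefficient of x^n in 5!/(1-x)^6 is 5! * C(n+5, 5).
For n = 39: 120 * C(44, 5) = 120 * 1086008 = 130320960

130320960


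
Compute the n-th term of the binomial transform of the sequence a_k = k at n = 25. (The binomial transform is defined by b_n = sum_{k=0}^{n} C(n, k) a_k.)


With a_k = k, b_n = sum_{k=0}^{n} C(n, k) k. Using k * C(n, k) = n * C(n-1, k-1) gives b_n = n * sum_{k>=1} C(n-1, k-1) = n * 2^(n-1).
For n = 25: 25 * 2^24 = 25 * 16777216 = 419430400.

419430400


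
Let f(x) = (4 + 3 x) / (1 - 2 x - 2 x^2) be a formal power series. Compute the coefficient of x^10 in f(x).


Write f(x) = sum_{k>=0} a_k x^k. Multiplying both sides by 1 - 2 x - 2 x^2 gives
(1 - 2 x - 2 x^2) sum_{k>=0} a_k x^k = 4 + 3 x.
Matching coefficients:
 x^0: a_0 = 4
 x^1: a_1 - 2 a_0 = 3  =>  a_1 = 2*4 + 3 = 11
 x^k (k >= 2): a_k = 2 a_{k-1} + 2 a_{k-2}.
Iterating: a_2 = 30, a_3 = 82, a_4 = 224, a_5 = 612, a_6 = 1672, a_7 = 4568, a_8 = 12480, a_9 = 34096, a_10 = 93152.
So the coefficient of x^10 is 93152.

93152


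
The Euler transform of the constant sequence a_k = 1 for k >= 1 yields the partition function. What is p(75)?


The Euler transform converts the sequence a_k = 1 into the number of integer partitions.
Using the recurrence or dynamic programming:
p(75) = 8118264

8118264


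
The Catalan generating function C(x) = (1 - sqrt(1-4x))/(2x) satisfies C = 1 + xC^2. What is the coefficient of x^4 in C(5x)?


Substituting x -> 5x scales the n-th coefficient by 5^n, so [x^4] C(5x) = 5^4 * C_4.
C_4 = C(2*4, 4)/(5) = 70/5 = 14.
So 5^4 * 14 = 625 * 14 = 8750.

8750


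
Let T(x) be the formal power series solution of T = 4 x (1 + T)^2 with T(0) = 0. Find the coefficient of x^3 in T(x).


Apply the Lagrange inversion formula: if T = 4 x * phi(T) with phi(t) = (1 + t)^2, then [x^n] T = 4^n * (1/n) [t^(n-1)] phi(t)^n = 4^n * (1/n) [t^(n-1)] (1 + t)^(2n) = 4^n * (1/n) C(2n, n-1).
Using the identity C(2n, n-1) = C(2n, n) * n / (n+1), the unscaled factor equals C(2n, n) / (n+1) = C_n, the n-th Catalan number.
For n = 3: C_3 = C(6, 3) / 4 = 20/4 = 5.
With the 4^3 = 64 factor, the coefficient is 64 * 5 = 320.

320
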